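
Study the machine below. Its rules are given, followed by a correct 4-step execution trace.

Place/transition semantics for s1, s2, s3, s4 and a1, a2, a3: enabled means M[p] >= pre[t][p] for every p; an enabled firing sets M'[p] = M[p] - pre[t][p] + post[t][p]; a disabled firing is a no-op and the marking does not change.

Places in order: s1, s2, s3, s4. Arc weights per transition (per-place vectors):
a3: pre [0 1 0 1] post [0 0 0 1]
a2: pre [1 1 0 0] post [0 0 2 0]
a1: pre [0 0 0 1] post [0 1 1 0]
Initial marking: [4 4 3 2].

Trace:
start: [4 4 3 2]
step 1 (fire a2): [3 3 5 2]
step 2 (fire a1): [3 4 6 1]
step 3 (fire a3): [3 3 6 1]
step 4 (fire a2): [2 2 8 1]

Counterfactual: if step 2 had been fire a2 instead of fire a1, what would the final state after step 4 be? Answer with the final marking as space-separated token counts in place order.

(re-executing from step 2 with the substitution; state before step 2: [3 3 5 2])
step 2 (fire a2): [2 2 7 2]
step 3 (fire a3): [2 1 7 2]
step 4 (fire a2): [1 0 9 2]

1 0 9 2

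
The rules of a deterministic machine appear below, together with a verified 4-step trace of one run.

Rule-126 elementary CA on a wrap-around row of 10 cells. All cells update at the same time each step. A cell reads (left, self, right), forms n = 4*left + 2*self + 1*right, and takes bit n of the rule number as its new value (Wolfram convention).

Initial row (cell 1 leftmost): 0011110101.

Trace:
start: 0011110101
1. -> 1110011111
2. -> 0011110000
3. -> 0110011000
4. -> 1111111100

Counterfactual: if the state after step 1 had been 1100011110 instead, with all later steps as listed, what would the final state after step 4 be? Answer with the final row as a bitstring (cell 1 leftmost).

state after step 1 := 1100011110
2. -> 1110110011
3. -> 0011111110
4. -> 0110000011

0110000011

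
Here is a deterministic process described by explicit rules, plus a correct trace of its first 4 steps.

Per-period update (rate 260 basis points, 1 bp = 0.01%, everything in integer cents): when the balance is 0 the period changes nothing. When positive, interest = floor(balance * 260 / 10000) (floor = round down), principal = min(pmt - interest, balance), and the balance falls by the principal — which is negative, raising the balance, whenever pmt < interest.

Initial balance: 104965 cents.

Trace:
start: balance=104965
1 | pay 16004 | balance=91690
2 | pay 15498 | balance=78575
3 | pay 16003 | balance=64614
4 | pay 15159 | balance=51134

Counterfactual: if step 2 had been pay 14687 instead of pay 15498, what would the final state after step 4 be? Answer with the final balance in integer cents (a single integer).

(re-executing from step 2 with the substitution; state before step 2: balance=91690)
2 | pay 14687 | balance=79386
3 | pay 16003 | balance=65447
4 | pay 15159 | balance=51989

51989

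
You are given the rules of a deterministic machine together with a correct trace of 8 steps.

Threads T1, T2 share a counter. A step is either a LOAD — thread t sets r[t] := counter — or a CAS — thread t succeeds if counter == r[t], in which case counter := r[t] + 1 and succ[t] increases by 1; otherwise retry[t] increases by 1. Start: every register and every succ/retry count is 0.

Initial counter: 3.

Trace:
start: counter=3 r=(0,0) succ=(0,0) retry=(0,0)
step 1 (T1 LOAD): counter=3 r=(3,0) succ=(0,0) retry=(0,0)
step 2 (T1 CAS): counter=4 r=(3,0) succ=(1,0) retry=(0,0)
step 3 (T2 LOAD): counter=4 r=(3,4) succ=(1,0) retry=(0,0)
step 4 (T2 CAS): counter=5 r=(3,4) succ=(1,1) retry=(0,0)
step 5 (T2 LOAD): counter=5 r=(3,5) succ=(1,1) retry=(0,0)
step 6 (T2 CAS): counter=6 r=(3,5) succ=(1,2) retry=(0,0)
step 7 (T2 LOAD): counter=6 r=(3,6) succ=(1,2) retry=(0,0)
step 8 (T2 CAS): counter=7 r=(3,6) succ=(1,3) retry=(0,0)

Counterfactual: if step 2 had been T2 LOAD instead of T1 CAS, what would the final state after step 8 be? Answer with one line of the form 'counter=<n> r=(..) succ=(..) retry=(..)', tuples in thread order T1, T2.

(re-executing from step 2 with the substitution; state before step 2: counter=3 r=(3,0) succ=(0,0) retry=(0,0))
step 2 (T2 LOAD): counter=3 r=(3,3) succ=(0,0) retry=(0,0)
step 3 (T2 LOAD): counter=3 r=(3,3) succ=(0,0) retry=(0,0)
step 4 (T2 CAS): counter=4 r=(3,3) succ=(0,1) retry=(0,0)
step 5 (T2 LOAD): counter=4 r=(3,4) succ=(0,1) retry=(0,0)
step 6 (T2 CAS): counter=5 r=(3,4) succ=(0,2) retry=(0,0)
step 7 (T2 LOAD): counter=5 r=(3,5) succ=(0,2) retry=(0,0)
step 8 (T2 CAS): counter=6 r=(3,5) succ=(0,3) retry=(0,0)

counter=6 r=(3,5) succ=(0,3) retry=(0,0)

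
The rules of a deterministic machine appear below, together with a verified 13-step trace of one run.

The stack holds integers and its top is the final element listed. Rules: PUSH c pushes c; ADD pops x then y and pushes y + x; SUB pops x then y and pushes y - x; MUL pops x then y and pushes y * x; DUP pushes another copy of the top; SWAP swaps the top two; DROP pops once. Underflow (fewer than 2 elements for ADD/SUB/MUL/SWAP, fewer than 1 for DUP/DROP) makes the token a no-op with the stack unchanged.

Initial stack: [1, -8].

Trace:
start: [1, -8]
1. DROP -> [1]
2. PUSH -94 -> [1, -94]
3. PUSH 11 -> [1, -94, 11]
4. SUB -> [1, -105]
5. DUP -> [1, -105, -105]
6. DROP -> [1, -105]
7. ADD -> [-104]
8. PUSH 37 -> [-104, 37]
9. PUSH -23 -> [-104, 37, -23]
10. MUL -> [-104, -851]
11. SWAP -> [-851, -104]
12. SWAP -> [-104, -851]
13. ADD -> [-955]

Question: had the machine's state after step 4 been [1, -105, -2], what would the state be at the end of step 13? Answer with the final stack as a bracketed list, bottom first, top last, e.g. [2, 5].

state after step 4 := [1, -105, -2]
5. DUP -> [1, -105, -2, -2]
6. DROP -> [1, -105, -2]
7. ADD -> [1, -107]
8. PUSH 37 -> [1, -107, 37]
9. PUSH -23 -> [1, -107, 37, -23]
10. MUL -> [1, -107, -851]
11. SWAP -> [1, -851, -107]
12. SWAP -> [1, -107, -851]
13. ADD -> [1, -958]

[1, -958]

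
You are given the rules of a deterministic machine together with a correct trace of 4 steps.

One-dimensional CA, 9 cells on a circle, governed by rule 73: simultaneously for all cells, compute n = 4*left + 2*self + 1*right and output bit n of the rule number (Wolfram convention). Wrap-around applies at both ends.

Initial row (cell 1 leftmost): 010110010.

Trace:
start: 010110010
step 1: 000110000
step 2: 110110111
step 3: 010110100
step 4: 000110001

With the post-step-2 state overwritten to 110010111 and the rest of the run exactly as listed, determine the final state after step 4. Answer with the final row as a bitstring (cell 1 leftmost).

state after step 2 := 110010111
step 3: 010000100
step 4: 000110001

000110001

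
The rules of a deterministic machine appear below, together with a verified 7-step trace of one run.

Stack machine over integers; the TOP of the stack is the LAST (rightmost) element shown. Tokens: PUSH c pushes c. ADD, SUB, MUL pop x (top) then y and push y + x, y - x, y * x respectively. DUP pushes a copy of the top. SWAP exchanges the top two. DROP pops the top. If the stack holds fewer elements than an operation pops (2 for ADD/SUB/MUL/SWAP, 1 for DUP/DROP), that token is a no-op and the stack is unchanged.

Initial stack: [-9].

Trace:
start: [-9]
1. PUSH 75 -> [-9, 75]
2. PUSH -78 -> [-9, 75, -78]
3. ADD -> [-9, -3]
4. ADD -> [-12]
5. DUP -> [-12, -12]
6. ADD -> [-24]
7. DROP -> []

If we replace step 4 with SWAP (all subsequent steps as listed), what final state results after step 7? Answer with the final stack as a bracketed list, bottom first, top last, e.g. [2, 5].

(re-executing from step 4 with the substitution; state before step 4: [-9, -3])
4. SWAP -> [-3, -9]
5. DUP -> [-3, -9, -9]
6. ADD -> [-3, -18]
7. DROP -> [-3]

[-3]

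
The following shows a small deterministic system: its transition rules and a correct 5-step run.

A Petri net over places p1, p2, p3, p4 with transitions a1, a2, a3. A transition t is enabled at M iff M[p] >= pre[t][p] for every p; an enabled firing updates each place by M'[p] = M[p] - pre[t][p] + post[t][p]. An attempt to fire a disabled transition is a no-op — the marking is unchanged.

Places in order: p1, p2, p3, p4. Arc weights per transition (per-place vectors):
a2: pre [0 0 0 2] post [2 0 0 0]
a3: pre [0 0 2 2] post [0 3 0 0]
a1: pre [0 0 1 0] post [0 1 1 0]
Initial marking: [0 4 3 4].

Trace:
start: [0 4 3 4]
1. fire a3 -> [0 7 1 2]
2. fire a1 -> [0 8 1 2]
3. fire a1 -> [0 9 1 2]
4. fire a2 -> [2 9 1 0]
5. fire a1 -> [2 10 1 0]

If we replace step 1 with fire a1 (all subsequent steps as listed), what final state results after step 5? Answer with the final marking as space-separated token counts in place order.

2 8 3 2

(re-executing from step 1 with the substitution; state before step 1: [0 4 3 4])
1. fire a1 -> [0 5 3 4]
2. fire a1 -> [0 6 3 4]
3. fire a1 -> [0 7 3 4]
4. fire a2 -> [2 7 3 2]
5. fire a1 -> [2 8 3 2]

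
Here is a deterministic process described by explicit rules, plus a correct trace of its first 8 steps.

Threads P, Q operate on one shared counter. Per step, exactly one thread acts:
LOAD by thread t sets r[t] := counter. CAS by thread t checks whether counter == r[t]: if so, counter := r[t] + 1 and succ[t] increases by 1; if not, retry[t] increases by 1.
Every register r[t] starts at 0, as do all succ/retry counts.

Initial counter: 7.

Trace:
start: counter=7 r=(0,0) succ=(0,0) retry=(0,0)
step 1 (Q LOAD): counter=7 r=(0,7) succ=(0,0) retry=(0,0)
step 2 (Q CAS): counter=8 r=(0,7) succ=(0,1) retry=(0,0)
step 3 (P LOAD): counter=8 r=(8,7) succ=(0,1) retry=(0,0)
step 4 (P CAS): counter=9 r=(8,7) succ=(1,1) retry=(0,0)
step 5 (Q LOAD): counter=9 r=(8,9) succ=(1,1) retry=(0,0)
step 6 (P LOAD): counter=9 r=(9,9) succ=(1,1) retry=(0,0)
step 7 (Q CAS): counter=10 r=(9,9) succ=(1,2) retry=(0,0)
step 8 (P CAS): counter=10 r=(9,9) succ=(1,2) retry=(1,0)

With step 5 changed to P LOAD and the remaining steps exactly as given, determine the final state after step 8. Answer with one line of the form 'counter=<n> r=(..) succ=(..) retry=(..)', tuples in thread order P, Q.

(re-executing from step 5 with the substitution; state before step 5: counter=9 r=(8,7) succ=(1,1) retry=(0,0))
step 5 (P LOAD): counter=9 r=(9,7) succ=(1,1) retry=(0,0)
step 6 (P LOAD): counter=9 r=(9,7) succ=(1,1) retry=(0,0)
step 7 (Q CAS): counter=9 r=(9,7) succ=(1,1) retry=(0,1)
step 8 (P CAS): counter=10 r=(9,7) succ=(2,1) retry=(0,1)

counter=10 r=(9,7) succ=(2,1) retry=(0,1)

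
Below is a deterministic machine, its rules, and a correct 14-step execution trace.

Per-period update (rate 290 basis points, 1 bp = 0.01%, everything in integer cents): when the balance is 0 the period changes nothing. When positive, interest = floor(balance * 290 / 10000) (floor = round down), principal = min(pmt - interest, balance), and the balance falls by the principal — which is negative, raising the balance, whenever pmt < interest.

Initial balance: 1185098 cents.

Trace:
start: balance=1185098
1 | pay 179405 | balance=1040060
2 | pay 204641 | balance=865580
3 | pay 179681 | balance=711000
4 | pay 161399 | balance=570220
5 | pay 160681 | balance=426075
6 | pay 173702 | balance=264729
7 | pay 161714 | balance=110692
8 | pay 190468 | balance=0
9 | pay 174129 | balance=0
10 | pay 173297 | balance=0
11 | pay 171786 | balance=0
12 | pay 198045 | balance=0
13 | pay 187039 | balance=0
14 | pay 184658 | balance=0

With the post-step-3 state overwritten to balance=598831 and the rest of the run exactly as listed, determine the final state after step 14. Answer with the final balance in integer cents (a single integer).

state after step 3 := balance=598831
4 | pay 161399 | balance=454798
5 | pay 160681 | balance=307306
6 | pay 173702 | balance=142515
7 | pay 161714 | balance=0
8 | pay 190468 | balance=0
9 | pay 174129 | balance=0
10 | pay 173297 | balance=0
11 | pay 171786 | balance=0
12 | pay 198045 | balance=0
13 | pay 187039 | balance=0
14 | pay 184658 | balance=0

0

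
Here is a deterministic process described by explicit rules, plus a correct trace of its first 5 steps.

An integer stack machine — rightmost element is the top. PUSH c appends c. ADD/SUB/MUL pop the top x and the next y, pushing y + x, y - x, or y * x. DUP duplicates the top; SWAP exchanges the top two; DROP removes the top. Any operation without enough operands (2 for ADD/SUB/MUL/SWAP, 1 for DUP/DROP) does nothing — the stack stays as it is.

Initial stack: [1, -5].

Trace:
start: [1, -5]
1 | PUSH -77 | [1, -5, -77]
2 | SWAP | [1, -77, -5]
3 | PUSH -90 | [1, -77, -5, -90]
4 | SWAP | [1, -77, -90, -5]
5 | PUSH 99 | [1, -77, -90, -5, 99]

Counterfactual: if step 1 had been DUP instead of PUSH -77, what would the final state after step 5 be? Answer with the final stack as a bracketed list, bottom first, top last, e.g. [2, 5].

(re-executing from step 1 with the substitution; state before step 1: [1, -5])
1 | DUP | [1, -5, -5]
2 | SWAP | [1, -5, -5]
3 | PUSH -90 | [1, -5, -5, -90]
4 | SWAP | [1, -5, -90, -5]
5 | PUSH 99 | [1, -5, -90, -5, 99]

[1, -5, -90, -5, 99]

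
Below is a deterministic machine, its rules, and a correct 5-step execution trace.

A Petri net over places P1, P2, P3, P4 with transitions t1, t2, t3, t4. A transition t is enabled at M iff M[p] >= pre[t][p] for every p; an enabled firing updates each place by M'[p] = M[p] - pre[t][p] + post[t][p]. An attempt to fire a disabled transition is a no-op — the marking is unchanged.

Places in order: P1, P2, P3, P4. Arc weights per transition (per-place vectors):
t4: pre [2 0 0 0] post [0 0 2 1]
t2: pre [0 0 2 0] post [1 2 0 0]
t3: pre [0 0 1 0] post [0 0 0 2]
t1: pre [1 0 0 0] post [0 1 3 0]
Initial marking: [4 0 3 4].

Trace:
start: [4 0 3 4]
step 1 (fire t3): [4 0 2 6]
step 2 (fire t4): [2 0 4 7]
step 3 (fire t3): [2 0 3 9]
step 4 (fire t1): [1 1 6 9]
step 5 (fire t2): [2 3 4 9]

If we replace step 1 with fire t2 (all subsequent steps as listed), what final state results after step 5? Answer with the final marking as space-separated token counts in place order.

(re-executing from step 1 with the substitution; state before step 1: [4 0 3 4])
step 1 (fire t2): [5 2 1 4]
step 2 (fire t4): [3 2 3 5]
step 3 (fire t3): [3 2 2 7]
step 4 (fire t1): [2 3 5 7]
step 5 (fire t2): [3 5 3 7]

3 5 3 7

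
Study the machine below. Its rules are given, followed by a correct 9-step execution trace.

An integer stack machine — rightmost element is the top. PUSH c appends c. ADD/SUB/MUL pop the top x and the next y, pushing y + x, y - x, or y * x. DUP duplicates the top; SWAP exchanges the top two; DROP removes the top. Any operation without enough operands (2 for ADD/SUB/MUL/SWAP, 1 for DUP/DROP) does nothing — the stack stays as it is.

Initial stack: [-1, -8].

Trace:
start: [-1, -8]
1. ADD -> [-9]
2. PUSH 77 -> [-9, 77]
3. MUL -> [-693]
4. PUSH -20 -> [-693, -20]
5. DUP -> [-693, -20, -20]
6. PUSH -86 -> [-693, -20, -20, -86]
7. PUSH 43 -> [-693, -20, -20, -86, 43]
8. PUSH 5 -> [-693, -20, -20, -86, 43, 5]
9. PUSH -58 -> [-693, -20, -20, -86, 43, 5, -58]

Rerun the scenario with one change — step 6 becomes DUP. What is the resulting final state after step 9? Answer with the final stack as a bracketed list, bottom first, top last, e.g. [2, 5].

[-693, -20, -20, -20, 43, 5, -58]

(re-executing from step 6 with the substitution; state before step 6: [-693, -20, -20])
6. DUP -> [-693, -20, -20, -20]
7. PUSH 43 -> [-693, -20, -20, -20, 43]
8. PUSH 5 -> [-693, -20, -20, -20, 43, 5]
9. PUSH -58 -> [-693, -20, -20, -20, 43, 5, -58]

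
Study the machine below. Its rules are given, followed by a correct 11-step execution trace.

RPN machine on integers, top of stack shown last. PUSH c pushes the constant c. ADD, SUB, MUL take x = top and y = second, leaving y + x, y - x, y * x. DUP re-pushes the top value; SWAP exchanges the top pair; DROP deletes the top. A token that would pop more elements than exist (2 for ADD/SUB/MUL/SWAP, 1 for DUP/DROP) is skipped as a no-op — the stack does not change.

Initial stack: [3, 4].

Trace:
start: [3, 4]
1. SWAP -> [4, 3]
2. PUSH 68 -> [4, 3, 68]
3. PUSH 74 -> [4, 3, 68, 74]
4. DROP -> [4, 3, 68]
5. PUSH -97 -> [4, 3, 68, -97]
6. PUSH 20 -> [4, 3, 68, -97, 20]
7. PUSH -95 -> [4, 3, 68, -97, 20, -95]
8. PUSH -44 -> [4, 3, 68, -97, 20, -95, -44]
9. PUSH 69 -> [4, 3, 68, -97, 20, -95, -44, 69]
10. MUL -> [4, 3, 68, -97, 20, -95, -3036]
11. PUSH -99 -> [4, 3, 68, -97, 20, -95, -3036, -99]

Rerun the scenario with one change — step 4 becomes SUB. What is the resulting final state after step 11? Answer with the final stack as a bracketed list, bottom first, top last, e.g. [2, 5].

[4, 3, -6, -97, 20, -95, -3036, -99]

(re-executing from step 4 with the substitution; state before step 4: [4, 3, 68, 74])
4. SUB -> [4, 3, -6]
5. PUSH -97 -> [4, 3, -6, -97]
6. PUSH 20 -> [4, 3, -6, -97, 20]
7. PUSH -95 -> [4, 3, -6, -97, 20, -95]
8. PUSH -44 -> [4, 3, -6, -97, 20, -95, -44]
9. PUSH 69 -> [4, 3, -6, -97, 20, -95, -44, 69]
10. MUL -> [4, 3, -6, -97, 20, -95, -3036]
11. PUSH -99 -> [4, 3, -6, -97, 20, -95, -3036, -99]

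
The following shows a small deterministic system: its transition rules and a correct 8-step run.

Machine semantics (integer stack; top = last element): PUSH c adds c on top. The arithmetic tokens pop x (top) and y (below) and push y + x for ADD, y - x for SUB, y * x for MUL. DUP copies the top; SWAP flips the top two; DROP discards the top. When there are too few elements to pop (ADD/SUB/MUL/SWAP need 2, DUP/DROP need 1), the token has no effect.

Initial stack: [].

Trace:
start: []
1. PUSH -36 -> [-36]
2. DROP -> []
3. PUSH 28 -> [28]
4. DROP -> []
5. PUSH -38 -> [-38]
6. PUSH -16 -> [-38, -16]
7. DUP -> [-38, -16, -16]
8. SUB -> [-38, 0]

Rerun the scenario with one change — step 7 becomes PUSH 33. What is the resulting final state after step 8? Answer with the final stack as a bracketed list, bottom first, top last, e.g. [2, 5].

[-38, -49]

(re-executing from step 7 with the substitution; state before step 7: [-38, -16])
7. PUSH 33 -> [-38, -16, 33]
8. SUB -> [-38, -49]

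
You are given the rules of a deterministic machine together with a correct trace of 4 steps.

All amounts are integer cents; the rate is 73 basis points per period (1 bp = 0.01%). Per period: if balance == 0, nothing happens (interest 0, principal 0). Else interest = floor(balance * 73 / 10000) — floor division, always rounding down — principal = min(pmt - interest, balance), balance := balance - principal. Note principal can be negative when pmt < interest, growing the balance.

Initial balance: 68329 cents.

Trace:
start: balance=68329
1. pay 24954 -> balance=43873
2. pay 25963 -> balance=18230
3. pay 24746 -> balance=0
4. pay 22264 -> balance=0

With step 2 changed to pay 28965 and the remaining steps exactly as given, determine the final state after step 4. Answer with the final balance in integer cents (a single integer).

(re-executing from step 2 with the substitution; state before step 2: balance=43873)
2. pay 28965 -> balance=15228
3. pay 24746 -> balance=0
4. pay 22264 -> balance=0

0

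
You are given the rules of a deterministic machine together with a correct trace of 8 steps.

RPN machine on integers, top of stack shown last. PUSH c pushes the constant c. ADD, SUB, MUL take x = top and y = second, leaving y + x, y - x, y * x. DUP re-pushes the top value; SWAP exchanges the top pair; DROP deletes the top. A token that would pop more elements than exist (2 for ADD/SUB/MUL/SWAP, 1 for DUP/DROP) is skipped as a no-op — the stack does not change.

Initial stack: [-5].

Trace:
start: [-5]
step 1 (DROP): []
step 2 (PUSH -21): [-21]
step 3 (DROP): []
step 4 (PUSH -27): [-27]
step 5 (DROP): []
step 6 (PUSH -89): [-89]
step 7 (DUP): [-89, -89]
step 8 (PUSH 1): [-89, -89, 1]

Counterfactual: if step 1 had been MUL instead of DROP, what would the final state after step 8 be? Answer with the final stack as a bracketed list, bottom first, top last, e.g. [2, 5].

(re-executing from step 1 with the substitution; state before step 1: [-5])
step 1 (MUL): [-5]
step 2 (PUSH -21): [-5, -21]
step 3 (DROP): [-5]
step 4 (PUSH -27): [-5, -27]
step 5 (DROP): [-5]
step 6 (PUSH -89): [-5, -89]
step 7 (DUP): [-5, -89, -89]
step 8 (PUSH 1): [-5, -89, -89, 1]

[-5, -89, -89, 1]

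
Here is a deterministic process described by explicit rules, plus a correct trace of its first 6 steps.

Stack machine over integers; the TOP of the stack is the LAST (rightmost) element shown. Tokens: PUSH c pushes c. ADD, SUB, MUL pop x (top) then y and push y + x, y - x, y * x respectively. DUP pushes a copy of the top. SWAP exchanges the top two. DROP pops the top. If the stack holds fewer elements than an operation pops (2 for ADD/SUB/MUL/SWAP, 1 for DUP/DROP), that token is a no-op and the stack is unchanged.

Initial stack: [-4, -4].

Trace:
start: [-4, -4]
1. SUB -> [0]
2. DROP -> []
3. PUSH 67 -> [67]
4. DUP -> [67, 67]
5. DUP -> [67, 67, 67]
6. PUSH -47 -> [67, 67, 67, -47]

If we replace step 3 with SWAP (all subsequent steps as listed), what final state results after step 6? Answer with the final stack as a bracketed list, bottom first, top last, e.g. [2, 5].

[-47]

(re-executing from step 3 with the substitution; state before step 3: [])
3. SWAP -> []
4. DUP -> []
5. DUP -> []
6. PUSH -47 -> [-47]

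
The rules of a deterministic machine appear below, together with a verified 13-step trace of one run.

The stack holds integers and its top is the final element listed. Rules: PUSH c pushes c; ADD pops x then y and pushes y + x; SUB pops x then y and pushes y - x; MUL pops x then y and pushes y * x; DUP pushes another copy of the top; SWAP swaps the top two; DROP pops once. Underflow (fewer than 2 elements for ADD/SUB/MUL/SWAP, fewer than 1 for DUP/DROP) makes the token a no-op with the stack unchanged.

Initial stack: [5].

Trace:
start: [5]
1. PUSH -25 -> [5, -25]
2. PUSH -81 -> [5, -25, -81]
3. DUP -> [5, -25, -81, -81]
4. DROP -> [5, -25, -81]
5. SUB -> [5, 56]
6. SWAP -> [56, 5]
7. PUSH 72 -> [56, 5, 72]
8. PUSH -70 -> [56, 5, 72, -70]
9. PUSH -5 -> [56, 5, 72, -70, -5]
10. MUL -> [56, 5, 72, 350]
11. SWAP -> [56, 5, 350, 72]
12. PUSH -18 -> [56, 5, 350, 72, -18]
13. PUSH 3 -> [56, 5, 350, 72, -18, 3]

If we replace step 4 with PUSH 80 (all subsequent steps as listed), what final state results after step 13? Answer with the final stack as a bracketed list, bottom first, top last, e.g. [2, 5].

(re-executing from step 4 with the substitution; state before step 4: [5, -25, -81, -81])
4. PUSH 80 -> [5, -25, -81, -81, 80]
5. SUB -> [5, -25, -81, -161]
6. SWAP -> [5, -25, -161, -81]
7. PUSH 72 -> [5, -25, -161, -81, 72]
8. PUSH -70 -> [5, -25, -161, -81, 72, -70]
9. PUSH -5 -> [5, -25, -161, -81, 72, -70, -5]
10. MUL -> [5, -25, -161, -81, 72, 350]
11. SWAP -> [5, -25, -161, -81, 350, 72]
12. PUSH -18 -> [5, -25, -161, -81, 350, 72, -18]
13. PUSH 3 -> [5, -25, -161, -81, 350, 72, -18, 3]

[5, -25, -161, -81, 350, 72, -18, 3]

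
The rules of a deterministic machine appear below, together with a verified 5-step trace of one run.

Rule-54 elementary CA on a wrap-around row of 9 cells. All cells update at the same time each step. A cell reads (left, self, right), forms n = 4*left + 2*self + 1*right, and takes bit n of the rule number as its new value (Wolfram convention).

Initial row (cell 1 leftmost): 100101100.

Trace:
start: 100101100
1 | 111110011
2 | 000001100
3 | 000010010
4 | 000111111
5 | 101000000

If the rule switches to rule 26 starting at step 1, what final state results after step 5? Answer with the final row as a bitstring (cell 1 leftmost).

010110110

(re-executing steps 1..5 under rule 26; state before step 1: 100101100)
1 | 011001011
2 | 010110010
3 | 100101101
4 | 011001001
5 | 010110110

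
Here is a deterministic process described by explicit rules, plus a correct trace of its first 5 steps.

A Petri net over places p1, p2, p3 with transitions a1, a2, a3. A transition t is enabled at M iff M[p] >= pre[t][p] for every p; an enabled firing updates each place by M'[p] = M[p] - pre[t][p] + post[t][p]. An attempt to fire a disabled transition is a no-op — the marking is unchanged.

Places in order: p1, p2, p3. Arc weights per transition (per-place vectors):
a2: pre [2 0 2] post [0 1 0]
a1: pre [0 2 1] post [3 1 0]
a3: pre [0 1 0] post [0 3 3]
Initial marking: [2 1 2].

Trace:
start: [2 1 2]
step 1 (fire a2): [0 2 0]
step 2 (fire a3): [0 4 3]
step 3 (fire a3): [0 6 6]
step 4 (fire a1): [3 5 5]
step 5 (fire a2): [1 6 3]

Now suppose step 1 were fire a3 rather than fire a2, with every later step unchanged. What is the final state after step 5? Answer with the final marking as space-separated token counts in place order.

(re-executing from step 1 with the substitution; state before step 1: [2 1 2])
step 1 (fire a3): [2 3 5]
step 2 (fire a3): [2 5 8]
step 3 (fire a3): [2 7 11]
step 4 (fire a1): [5 6 10]
step 5 (fire a2): [3 7 8]

3 7 8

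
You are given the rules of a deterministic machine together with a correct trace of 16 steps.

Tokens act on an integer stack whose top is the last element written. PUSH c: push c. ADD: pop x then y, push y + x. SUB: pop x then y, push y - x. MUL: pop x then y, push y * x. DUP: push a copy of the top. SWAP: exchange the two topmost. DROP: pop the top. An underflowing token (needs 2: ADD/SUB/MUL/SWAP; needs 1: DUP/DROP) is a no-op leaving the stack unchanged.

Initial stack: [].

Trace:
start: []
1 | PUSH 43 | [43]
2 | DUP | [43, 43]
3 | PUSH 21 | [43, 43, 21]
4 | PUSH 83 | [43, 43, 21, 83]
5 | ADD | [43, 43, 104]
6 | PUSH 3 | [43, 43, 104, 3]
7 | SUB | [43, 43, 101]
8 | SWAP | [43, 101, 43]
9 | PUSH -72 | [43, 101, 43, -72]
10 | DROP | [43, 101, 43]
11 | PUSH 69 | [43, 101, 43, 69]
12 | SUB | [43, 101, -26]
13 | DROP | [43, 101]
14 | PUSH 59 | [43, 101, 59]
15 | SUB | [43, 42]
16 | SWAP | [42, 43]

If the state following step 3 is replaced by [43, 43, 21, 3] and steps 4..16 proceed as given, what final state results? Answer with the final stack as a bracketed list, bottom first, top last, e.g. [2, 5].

state after step 3 := [43, 43, 21, 3]
4 | PUSH 83 | [43, 43, 21, 3, 83]
5 | ADD | [43, 43, 21, 86]
6 | PUSH 3 | [43, 43, 21, 86, 3]
7 | SUB | [43, 43, 21, 83]
8 | SWAP | [43, 43, 83, 21]
9 | PUSH -72 | [43, 43, 83, 21, -72]
10 | DROP | [43, 43, 83, 21]
11 | PUSH 69 | [43, 43, 83, 21, 69]
12 | SUB | [43, 43, 83, -48]
13 | DROP | [43, 43, 83]
14 | PUSH 59 | [43, 43, 83, 59]
15 | SUB | [43, 43, 24]
16 | SWAP | [43, 24, 43]

[43, 24, 43]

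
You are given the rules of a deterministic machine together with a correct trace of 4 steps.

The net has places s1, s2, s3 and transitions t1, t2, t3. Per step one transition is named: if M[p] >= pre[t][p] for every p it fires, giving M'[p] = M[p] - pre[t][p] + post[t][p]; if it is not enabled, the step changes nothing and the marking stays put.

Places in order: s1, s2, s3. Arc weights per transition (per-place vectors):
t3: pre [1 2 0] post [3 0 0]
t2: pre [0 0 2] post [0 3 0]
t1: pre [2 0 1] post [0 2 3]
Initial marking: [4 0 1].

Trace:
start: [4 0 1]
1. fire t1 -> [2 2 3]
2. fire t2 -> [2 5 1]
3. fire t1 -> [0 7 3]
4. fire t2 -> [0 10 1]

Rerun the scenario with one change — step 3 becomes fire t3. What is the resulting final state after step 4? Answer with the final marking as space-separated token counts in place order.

4 3 1

(re-executing from step 3 with the substitution; state before step 3: [2 5 1])
3. fire t3 -> [4 3 1]
4. fire t2 -> [4 3 1]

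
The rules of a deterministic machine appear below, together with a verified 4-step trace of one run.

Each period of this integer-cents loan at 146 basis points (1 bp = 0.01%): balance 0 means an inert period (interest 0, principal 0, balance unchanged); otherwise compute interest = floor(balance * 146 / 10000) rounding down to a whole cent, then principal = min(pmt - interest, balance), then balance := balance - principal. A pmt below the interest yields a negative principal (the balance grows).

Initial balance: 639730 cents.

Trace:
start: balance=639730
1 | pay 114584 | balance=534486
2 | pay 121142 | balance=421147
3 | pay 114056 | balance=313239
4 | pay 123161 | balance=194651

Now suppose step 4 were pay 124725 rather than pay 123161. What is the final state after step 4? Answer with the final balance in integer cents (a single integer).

(re-executing from step 4 with the substitution; state before step 4: balance=313239)
4 | pay 124725 | balance=193087

193087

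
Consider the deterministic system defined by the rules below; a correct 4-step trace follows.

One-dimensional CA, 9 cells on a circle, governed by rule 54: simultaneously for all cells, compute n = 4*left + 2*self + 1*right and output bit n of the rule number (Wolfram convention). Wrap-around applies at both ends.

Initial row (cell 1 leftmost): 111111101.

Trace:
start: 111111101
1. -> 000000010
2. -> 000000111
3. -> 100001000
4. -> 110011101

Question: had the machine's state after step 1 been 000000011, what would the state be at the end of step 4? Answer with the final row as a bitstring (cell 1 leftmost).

001010000

state after step 1 := 000000011
2. -> 100000100
3. -> 110001111
4. -> 001010000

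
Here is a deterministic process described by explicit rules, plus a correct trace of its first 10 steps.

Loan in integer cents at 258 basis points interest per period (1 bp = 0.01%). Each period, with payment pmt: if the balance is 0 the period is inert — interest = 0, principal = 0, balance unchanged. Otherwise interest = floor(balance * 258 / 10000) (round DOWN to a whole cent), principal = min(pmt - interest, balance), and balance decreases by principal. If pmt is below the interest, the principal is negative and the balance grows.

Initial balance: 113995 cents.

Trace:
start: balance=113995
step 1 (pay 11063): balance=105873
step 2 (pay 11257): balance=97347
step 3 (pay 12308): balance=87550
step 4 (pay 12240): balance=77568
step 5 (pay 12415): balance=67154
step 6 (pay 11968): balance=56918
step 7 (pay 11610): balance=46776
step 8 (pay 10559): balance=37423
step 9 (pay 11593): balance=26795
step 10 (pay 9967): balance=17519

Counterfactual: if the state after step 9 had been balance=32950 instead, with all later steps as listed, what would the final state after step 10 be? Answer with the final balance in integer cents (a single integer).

23833

state after step 9 := balance=32950
step 10 (pay 9967): balance=23833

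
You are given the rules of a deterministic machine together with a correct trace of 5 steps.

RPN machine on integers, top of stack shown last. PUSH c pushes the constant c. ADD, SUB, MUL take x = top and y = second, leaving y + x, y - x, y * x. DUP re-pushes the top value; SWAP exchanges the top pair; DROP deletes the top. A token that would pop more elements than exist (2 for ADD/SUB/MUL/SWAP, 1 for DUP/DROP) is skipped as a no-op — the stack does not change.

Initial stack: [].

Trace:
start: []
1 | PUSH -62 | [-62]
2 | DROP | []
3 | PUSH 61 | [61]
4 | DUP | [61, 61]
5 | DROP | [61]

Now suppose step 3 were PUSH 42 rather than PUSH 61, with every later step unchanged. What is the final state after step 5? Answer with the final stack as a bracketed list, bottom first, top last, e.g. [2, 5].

(re-executing from step 3 with the substitution; state before step 3: [])
3 | PUSH 42 | [42]
4 | DUP | [42, 42]
5 | DROP | [42]

[42]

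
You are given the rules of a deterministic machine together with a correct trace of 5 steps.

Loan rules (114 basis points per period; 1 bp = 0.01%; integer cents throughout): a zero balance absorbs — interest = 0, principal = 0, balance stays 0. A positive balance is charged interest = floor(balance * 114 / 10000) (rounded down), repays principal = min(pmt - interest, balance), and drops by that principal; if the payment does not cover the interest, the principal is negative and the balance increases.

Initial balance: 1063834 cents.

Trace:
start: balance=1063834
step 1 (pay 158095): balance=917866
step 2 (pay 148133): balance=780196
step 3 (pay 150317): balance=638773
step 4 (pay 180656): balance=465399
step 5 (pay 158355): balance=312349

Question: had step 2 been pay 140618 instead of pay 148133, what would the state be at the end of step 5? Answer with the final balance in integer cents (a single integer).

(re-executing from step 2 with the substitution; state before step 2: balance=917866)
step 2 (pay 140618): balance=787711
step 3 (pay 150317): balance=646373
step 4 (pay 180656): balance=473085
step 5 (pay 158355): balance=320123

320123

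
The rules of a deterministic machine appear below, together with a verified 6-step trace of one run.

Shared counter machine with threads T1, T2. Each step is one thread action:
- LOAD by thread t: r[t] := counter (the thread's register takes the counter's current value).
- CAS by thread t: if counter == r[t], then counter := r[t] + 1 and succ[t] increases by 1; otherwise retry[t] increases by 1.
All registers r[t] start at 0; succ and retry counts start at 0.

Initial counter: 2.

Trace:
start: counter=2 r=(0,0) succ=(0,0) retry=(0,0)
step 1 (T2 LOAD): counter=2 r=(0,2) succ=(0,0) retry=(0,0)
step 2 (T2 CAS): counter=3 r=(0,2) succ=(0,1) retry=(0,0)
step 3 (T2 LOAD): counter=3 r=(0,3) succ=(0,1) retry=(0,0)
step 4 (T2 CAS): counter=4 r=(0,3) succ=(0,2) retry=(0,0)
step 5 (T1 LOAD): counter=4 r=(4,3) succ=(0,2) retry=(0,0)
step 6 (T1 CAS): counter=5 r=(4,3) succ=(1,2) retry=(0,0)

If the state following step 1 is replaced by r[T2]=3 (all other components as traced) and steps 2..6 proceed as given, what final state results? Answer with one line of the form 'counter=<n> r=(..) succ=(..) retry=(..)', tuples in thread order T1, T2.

counter=4 r=(3,2) succ=(1,1) retry=(0,1)

state after step 1 := counter=2 r=(0,3) succ=(0,0) retry=(0,0)
step 2 (T2 CAS): counter=2 r=(0,3) succ=(0,0) retry=(0,1)
step 3 (T2 LOAD): counter=2 r=(0,2) succ=(0,0) retry=(0,1)
step 4 (T2 CAS): counter=3 r=(0,2) succ=(0,1) retry=(0,1)
step 5 (T1 LOAD): counter=3 r=(3,2) succ=(0,1) retry=(0,1)
step 6 (T1 CAS): counter=4 r=(3,2) succ=(1,1) retry=(0,1)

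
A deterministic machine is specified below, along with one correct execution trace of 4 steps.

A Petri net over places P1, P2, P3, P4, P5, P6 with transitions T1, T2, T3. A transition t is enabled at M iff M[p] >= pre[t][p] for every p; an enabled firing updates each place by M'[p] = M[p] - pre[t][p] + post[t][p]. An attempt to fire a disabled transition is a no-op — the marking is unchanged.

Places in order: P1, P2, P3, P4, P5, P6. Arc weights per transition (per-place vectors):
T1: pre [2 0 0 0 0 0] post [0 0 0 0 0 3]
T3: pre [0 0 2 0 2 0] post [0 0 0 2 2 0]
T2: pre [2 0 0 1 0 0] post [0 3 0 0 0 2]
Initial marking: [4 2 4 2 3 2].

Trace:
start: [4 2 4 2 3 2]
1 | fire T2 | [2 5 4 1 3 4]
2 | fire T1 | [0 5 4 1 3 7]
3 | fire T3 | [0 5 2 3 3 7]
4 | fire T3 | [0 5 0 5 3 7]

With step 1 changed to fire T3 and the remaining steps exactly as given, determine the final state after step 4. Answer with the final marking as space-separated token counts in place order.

2 2 0 6 3 5

(re-executing from step 1 with the substitution; state before step 1: [4 2 4 2 3 2])
1 | fire T3 | [4 2 2 4 3 2]
2 | fire T1 | [2 2 2 4 3 5]
3 | fire T3 | [2 2 0 6 3 5]
4 | fire T3 | [2 2 0 6 3 5]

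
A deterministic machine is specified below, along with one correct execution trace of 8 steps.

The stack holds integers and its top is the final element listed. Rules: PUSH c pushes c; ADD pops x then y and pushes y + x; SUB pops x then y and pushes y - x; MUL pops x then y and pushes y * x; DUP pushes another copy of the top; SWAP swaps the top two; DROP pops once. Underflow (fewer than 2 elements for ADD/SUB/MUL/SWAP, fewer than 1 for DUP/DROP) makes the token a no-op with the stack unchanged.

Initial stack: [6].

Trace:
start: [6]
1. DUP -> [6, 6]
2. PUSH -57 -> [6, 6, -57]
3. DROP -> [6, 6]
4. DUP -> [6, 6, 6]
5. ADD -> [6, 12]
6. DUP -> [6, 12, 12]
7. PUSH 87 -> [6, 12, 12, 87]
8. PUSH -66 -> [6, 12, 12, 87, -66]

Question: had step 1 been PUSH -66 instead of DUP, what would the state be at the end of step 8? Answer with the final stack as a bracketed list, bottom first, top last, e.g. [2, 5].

[6, -132, -132, 87, -66]

(re-executing from step 1 with the substitution; state before step 1: [6])
1. PUSH -66 -> [6, -66]
2. PUSH -57 -> [6, -66, -57]
3. DROP -> [6, -66]
4. DUP -> [6, -66, -66]
5. ADD -> [6, -132]
6. DUP -> [6, -132, -132]
7. PUSH 87 -> [6, -132, -132, 87]
8. PUSH -66 -> [6, -132, -132, 87, -66]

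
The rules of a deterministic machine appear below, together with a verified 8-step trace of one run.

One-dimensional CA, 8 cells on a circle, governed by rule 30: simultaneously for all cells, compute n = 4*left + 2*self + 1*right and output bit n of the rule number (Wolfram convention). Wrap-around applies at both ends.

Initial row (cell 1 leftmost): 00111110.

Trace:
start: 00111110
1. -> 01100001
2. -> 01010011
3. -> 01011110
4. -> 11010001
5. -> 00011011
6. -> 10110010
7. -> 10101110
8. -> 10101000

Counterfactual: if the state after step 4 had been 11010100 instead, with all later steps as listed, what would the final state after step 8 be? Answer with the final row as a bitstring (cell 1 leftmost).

state after step 4 := 11010100
5. -> 10010111
6. -> 01110100
7. -> 11000110
8. -> 10101100

10101100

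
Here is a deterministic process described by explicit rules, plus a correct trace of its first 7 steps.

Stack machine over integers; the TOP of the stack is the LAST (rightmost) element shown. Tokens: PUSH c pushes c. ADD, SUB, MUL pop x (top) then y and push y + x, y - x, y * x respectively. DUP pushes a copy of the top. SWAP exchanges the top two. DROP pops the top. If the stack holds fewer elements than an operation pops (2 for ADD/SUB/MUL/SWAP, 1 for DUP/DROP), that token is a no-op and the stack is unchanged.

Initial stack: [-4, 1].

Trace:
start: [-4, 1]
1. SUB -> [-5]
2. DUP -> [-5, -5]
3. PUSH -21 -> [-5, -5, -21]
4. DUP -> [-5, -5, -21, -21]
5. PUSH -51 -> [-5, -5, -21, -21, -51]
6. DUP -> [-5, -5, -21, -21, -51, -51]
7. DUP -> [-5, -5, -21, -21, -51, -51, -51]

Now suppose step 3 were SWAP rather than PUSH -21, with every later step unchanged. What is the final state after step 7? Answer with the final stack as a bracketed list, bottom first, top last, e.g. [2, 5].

(re-executing from step 3 with the substitution; state before step 3: [-5, -5])
3. SWAP -> [-5, -5]
4. DUP -> [-5, -5, -5]
5. PUSH -51 -> [-5, -5, -5, -51]
6. DUP -> [-5, -5, -5, -51, -51]
7. DUP -> [-5, -5, -5, -51, -51, -51]

[-5, -5, -5, -51, -51, -51]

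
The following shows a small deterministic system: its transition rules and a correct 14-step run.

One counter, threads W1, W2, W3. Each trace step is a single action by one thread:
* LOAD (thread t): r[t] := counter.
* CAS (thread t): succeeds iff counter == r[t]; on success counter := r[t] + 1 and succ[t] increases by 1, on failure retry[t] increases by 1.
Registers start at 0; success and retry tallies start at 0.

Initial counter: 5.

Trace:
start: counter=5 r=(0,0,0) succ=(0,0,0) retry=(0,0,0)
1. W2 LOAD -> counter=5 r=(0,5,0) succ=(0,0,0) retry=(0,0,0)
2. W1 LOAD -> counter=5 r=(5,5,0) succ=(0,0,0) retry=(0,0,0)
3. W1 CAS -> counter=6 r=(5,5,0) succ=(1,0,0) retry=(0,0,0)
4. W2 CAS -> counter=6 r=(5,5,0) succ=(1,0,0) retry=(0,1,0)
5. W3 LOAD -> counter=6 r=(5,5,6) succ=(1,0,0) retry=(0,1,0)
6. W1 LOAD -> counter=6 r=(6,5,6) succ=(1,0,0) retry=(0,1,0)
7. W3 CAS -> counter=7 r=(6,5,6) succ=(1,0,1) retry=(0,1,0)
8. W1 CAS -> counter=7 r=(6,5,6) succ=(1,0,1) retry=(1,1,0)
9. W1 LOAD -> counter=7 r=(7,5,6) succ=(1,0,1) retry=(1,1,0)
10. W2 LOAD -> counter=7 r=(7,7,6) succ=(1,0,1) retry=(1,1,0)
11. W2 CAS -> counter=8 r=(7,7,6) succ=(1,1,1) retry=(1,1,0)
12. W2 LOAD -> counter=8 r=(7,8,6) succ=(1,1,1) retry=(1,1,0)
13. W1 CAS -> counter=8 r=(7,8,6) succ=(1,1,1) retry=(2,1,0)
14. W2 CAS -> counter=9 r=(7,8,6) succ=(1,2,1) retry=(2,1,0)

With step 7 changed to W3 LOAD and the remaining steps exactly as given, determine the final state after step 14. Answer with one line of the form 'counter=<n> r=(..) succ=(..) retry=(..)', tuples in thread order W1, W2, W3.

counter=9 r=(7,8,6) succ=(2,2,0) retry=(1,1,0)

(re-executing from step 7 with the substitution; state before step 7: counter=6 r=(6,5,6) succ=(1,0,0) retry=(0,1,0))
7. W3 LOAD -> counter=6 r=(6,5,6) succ=(1,0,0) retry=(0,1,0)
8. W1 CAS -> counter=7 r=(6,5,6) succ=(2,0,0) retry=(0,1,0)
9. W1 LOAD -> counter=7 r=(7,5,6) succ=(2,0,0) retry=(0,1,0)
10. W2 LOAD -> counter=7 r=(7,7,6) succ=(2,0,0) retry=(0,1,0)
11. W2 CAS -> counter=8 r=(7,7,6) succ=(2,1,0) retry=(0,1,0)
12. W2 LOAD -> counter=8 r=(7,8,6) succ=(2,1,0) retry=(0,1,0)
13. W1 CAS -> counter=8 r=(7,8,6) succ=(2,1,0) retry=(1,1,0)
14. W2 CAS -> counter=9 r=(7,8,6) succ=(2,2,0) retry=(1,1,0)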